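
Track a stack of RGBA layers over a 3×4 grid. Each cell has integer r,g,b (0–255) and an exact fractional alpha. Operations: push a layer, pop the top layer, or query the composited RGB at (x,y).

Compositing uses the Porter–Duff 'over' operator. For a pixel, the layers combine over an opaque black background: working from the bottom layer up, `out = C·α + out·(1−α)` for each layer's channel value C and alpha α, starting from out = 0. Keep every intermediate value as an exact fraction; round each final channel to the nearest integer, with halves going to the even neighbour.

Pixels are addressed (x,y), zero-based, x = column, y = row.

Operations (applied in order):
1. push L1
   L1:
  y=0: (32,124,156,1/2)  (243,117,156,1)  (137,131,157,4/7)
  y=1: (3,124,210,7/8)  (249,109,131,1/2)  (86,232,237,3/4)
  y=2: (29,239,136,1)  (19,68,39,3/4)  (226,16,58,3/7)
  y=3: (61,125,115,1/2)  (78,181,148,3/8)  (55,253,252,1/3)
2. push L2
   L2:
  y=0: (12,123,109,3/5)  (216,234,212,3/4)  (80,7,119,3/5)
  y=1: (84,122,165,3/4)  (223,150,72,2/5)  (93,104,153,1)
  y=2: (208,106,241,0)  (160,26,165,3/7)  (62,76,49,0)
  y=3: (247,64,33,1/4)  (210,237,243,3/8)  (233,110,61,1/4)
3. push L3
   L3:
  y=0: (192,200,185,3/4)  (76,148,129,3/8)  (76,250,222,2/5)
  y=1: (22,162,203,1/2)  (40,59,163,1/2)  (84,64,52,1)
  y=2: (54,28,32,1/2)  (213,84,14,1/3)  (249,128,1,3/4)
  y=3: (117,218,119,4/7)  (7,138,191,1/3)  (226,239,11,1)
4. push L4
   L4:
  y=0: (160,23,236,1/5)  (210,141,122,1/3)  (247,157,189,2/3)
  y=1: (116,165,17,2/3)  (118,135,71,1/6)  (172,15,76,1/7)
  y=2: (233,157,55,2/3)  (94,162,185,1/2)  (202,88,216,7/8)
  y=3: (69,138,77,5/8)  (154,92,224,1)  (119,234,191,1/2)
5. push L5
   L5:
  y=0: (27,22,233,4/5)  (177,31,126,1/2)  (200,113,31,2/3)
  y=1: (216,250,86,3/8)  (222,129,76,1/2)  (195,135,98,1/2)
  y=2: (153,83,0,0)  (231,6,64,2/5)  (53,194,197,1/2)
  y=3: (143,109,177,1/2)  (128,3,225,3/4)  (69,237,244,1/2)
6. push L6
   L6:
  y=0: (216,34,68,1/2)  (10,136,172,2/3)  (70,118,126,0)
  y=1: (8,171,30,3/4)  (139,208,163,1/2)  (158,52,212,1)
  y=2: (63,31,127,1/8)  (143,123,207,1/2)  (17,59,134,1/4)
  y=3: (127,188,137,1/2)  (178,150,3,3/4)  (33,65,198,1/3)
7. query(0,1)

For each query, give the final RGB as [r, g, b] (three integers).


(0,1) stack=L1,L2,L3,L4,L5,L6; from [0,0,0]:
after L1 α=7/8: [21/8, 217/2, 735/4]
after L2 α=3/4: [2037/32, 949/8, 2715/16]
after L3 α=1/2: [2741/64, 2245/16, 5963/32]
after L4 α=2/3: [5863/64, 7525/48, 7051/96]
after L5 α=3/8: [70787/512, 73625/384, 60023/768]
after L6 α=3/4: [83075/2048, 270617/1536, 129143/3072]
= [41, 176, 42]


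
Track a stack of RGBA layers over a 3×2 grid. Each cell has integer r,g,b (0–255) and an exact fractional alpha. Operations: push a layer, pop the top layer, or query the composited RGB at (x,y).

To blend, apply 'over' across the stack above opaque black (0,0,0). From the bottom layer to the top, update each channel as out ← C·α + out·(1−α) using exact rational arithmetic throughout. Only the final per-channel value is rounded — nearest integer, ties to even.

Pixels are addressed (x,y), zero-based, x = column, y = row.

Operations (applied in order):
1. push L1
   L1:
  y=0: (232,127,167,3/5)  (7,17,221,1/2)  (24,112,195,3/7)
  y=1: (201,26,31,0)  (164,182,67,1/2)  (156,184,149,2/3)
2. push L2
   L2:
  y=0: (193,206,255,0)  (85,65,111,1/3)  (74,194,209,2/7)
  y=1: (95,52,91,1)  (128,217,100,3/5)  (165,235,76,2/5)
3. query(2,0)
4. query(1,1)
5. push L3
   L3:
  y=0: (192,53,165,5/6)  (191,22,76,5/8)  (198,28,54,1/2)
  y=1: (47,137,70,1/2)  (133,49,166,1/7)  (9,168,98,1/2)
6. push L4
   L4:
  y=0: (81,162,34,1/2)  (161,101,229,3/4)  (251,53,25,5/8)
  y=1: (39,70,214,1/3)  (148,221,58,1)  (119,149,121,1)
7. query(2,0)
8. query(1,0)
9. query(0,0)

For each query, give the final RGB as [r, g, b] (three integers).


(2,0) stack=L1,L2; from [0,0,0]:
+L1 (α=3/7) → [72/7, 48, 585/7]
+L2 (α=2/7) → [1396/49, 628/7, 5851/49]
= [28, 90, 119]

at x=1,y=1 over L1,L2:
L1 α=1/2: [82, 91, 67/2]
L2 α=3/5: [548/5, 833/5, 367/5]
→ [110, 167, 73]

at x=2,y=0 over L1,L2,L3,L4:
+L1 (α=3/7) → [72/7, 48, 585/7]
+L2 (α=2/7) → [1396/49, 628/7, 5851/49]
+L3 (α=1/2) → [5549/49, 412/7, 8497/98]
+L4 (α=5/8) → [39071/196, 3091/56, 37741/784]
rounded: [199, 55, 48]

(1,0) stack=L1,L2,L3,L4; from [0,0,0]:
L1 α=1/2: [7/2, 17/2, 221/2]
L2 α=1/3: [92/3, 82/3, 332/3]
L3 α=5/8: [1047/8, 24, 89]
L4 α=3/4: [4911/32, 327/4, 194]
rounded: [153, 82, 194]

(0,0) stack=L1,L2,L3,L4; from [0,0,0]:
after L1 α=3/5: [696/5, 381/5, 501/5]
after L2 α=0: [696/5, 381/5, 501/5]
after L3 α=5/6: [916/5, 853/15, 771/5]
after L4 α=1/2: [1321/10, 3283/30, 941/10]
→ [132, 109, 94]


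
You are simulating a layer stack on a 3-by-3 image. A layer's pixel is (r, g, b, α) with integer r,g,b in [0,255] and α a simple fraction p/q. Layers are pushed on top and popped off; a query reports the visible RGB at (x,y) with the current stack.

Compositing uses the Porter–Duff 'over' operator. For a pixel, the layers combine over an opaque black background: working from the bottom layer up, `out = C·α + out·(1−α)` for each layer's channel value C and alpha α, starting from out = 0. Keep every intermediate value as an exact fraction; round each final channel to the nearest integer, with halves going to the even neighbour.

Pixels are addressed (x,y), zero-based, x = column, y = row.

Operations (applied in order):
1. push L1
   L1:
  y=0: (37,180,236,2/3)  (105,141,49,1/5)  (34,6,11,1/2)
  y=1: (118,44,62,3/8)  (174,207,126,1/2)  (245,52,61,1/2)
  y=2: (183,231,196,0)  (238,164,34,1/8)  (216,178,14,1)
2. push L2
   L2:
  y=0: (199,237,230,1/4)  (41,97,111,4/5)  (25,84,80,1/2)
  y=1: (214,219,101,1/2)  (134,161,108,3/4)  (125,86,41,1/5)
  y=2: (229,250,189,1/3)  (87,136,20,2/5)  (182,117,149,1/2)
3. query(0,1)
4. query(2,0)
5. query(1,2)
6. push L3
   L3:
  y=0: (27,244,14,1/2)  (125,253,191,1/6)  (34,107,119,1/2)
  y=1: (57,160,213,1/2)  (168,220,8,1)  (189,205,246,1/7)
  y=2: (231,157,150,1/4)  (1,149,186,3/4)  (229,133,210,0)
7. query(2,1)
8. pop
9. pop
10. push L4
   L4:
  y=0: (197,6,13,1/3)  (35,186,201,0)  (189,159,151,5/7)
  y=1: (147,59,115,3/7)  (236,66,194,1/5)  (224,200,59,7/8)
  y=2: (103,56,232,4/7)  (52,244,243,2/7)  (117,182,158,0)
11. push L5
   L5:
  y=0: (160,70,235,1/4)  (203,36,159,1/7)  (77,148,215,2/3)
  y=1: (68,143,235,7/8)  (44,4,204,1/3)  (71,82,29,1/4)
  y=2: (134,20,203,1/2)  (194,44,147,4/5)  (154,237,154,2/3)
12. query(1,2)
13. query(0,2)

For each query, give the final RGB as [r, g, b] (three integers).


at x=0,y=1 over L1,L2:
after L1 α=3/8: [177/4, 33/2, 93/4]
after L2 α=1/2: [1033/8, 471/4, 497/8]
rounded: [129, 118, 62]

query (2,0) [L1,L2] — begin 0,0,0
+L1 (α=1/2) → [17, 3, 11/2]
+L2 (α=1/2) → [21, 87/2, 171/4]
rounded: [21, 44, 43]

(1,2) stack=L1,L2; from [0,0,0]:
+L1 (α=1/8) → [119/4, 41/2, 17/4]
+L2 (α=2/5) → [1053/20, 667/10, 211/20]
→ [53, 67, 11]

(2,1) stack=L1,L2,L3; from [0,0,0]:
L1 α=1/2: [245/2, 26, 61/2]
L2 α=1/5: [123, 38, 163/5]
L3 α=1/7: [927/7, 433/7, 2208/35]
→ [132, 62, 63]

(1,2) stack=L1,L4,L5; from [0,0,0]:
+L1 (α=1/8) → [119/4, 41/2, 17/4]
+L4 (α=2/7) → [1011/28, 1181/14, 2029/28]
+L5 (α=4/5) → [22739/140, 729/14, 18493/140]
→ [162, 52, 132]

at x=0,y=2 over L1,L4,L5:
+L1 (α=0) → [0, 0, 0]
+L4 (α=4/7) → [412/7, 32, 928/7]
+L5 (α=1/2) → [675/7, 26, 2349/14]
→ [96, 26, 168]


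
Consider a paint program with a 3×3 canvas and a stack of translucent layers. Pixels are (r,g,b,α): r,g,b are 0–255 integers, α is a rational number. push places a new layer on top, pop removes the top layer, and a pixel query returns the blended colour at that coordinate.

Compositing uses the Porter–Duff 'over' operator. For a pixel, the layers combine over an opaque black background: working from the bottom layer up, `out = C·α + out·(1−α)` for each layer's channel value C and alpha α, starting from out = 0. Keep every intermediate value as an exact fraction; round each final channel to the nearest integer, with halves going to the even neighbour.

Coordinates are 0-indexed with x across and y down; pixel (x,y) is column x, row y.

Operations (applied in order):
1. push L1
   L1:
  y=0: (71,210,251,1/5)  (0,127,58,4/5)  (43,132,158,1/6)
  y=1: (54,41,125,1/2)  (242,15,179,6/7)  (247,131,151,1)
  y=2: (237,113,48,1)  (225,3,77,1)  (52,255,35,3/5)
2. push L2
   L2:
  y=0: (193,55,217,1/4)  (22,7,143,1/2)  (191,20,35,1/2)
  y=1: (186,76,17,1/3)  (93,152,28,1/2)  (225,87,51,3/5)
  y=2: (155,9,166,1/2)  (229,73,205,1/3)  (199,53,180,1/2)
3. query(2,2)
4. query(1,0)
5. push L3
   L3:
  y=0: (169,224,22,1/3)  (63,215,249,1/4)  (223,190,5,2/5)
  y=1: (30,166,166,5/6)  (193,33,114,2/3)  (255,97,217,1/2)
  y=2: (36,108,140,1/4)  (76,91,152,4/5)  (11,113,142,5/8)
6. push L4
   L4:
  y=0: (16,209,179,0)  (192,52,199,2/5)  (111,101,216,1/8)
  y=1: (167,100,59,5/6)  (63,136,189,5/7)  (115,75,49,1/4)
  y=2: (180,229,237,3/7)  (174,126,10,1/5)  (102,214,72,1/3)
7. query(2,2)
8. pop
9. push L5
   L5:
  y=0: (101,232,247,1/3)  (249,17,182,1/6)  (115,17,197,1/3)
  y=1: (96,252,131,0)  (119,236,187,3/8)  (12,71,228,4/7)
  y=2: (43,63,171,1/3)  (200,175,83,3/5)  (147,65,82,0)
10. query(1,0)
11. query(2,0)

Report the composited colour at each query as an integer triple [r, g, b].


query (2,2) [L1,L2] — begin 0,0,0
after L1 α=3/5: [156/5, 153, 21]
after L2 α=1/2: [1151/10, 103, 201/2]
rounded: [115, 103, 100]

at x=1,y=0 over L1,L2:
L1 α=4/5: [0, 508/5, 232/5]
L2 α=1/2: [11, 543/10, 947/10]
rounded: [11, 54, 95]

query (2,2) [L1,L2,L3,L4] — begin 0,0,0
+L1 (α=3/5) → [156/5, 153, 21]
+L2 (α=1/2) → [1151/10, 103, 201/2]
+L3 (α=5/8) → [4003/80, 437/4, 2023/16]
+L4 (α=1/3) → [8083/120, 865/6, 2599/24]
= [67, 144, 108]

at x=1,y=0 over L1,L2,L3,L5:
+L1 (α=4/5) → [0, 508/5, 232/5]
+L2 (α=1/2) → [11, 543/10, 947/10]
+L3 (α=1/4) → [24, 3779/40, 5331/40]
+L5 (α=1/6) → [123/2, 1305/16, 6787/48]
= [62, 82, 141]

(2,0) stack=L1,L2,L3,L5; from [0,0,0]:
after L1 α=1/6: [43/6, 22, 79/3]
after L2 α=1/2: [1189/12, 21, 92/3]
after L3 α=2/5: [2973/20, 443/5, 102/5]
after L5 α=1/3: [4123/30, 971/15, 1189/15]
rounded: [137, 65, 79]


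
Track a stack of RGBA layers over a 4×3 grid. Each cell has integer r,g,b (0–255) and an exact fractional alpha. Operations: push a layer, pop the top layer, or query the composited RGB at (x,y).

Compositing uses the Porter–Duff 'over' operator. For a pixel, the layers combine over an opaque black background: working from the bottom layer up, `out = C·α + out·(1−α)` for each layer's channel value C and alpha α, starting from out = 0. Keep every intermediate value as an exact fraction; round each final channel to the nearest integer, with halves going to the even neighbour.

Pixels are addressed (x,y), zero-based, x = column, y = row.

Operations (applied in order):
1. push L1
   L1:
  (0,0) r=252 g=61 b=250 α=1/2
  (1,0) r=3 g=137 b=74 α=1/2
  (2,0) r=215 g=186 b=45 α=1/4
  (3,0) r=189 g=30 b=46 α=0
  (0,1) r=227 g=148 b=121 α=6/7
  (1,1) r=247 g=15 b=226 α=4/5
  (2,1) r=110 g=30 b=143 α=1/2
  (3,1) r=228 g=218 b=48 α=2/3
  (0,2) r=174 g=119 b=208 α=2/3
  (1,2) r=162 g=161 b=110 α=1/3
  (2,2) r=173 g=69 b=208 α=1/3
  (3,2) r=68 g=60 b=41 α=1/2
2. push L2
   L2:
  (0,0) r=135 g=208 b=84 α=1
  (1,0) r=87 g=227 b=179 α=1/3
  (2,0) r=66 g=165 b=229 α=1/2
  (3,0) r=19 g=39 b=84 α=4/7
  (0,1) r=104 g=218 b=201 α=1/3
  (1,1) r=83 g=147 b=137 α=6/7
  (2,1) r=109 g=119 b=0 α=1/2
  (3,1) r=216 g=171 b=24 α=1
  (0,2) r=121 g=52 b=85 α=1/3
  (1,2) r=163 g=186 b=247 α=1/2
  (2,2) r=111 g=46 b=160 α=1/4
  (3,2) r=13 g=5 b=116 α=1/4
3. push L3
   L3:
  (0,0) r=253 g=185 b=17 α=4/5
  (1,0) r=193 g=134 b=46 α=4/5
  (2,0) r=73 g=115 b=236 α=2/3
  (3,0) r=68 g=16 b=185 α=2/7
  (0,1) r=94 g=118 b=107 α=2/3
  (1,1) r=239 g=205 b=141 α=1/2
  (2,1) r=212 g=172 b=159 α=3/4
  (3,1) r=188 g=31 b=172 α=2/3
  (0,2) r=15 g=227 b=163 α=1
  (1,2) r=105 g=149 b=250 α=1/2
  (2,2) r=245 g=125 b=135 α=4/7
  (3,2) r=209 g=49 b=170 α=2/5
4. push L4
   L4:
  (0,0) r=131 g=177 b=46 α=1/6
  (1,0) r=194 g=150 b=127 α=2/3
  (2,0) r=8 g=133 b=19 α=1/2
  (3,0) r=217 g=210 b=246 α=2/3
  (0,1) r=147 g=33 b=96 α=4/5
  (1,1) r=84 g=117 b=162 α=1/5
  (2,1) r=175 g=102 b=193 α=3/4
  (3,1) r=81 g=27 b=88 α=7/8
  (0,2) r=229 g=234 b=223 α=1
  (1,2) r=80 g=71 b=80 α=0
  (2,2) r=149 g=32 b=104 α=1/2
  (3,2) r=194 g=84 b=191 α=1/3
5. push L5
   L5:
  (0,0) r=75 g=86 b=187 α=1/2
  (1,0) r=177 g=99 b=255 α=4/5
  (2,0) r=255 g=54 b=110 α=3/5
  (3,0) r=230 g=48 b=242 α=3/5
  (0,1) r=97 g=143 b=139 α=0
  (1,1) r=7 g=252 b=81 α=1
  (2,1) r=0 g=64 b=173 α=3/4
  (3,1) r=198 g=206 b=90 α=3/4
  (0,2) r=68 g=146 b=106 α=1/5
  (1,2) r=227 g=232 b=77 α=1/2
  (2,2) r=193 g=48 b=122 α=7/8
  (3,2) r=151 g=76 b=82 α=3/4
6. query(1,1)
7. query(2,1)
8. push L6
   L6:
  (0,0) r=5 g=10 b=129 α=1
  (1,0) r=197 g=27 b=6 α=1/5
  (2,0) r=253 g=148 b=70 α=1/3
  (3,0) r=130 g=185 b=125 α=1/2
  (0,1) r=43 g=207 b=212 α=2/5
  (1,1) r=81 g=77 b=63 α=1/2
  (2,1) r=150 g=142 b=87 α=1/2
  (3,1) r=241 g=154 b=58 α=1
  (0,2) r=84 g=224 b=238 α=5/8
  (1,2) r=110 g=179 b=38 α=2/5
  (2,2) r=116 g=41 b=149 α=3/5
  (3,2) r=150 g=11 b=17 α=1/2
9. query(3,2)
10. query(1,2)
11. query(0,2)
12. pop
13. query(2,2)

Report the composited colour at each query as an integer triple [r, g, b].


query (1,1) [L1,L2,L3,L4,L5] — begin 0,0,0
L1 α=4/5: [988/5, 12, 904/5]
L2 α=6/7: [3478/35, 894/7, 5014/35]
L3 α=1/2: [11843/70, 2329/14, 9949/70]
L4 α=1/5: [26626/175, 5477/35, 25568/175]
L5 α=1: [7, 252, 81]
→ [7, 252, 81]

at x=2,y=1 over L1,L2,L3,L4,L5:
L1 α=1/2: [55, 15, 143/2]
L2 α=1/2: [82, 67, 143/4]
L3 α=3/4: [359/2, 583/4, 2051/16]
L4 α=3/4: [1409/8, 1807/16, 11315/64]
L5 α=3/4: [1409/32, 4879/64, 44531/256]
→ [44, 76, 174]

query (3,2) [L1,L2,L3,L4,L5,L6] — begin 0,0,0
L1 α=1/2: [34, 30, 41/2]
L2 α=1/4: [115/4, 95/4, 355/8]
L3 α=2/5: [2017/20, 677/20, 757/8]
L4 α=1/3: [1319/10, 1517/30, 507/4]
L5 α=3/4: [5849/40, 8357/120, 1491/16]
L6 α=1/2: [11849/80, 9677/240, 1763/32]
rounded: [148, 40, 55]

(1,2) stack=L1,L2,L3,L4,L5,L6; from [0,0,0]:
after L1 α=1/3: [54, 161/3, 110/3]
after L2 α=1/2: [217/2, 719/6, 851/6]
after L3 α=1/2: [427/4, 1613/12, 2351/12]
after L4 α=0: [427/4, 1613/12, 2351/12]
after L5 α=1/2: [1335/8, 4397/24, 3275/24]
after L6 α=2/5: [1153/8, 7261/40, 3883/40]
= [144, 182, 97]

(0,2) stack=L1,L2,L3,L4,L5,L6; from [0,0,0]:
L1 α=2/3: [116, 238/3, 416/3]
L2 α=1/3: [353/3, 632/9, 1087/9]
L3 α=1: [15, 227, 163]
L4 α=1: [229, 234, 223]
L5 α=1/5: [984/5, 1082/5, 998/5]
L6 α=5/8: [1263/10, 4423/20, 1118/5]
rounded: [126, 221, 224]

query (2,2) [L1,L2,L3,L4,L5] — begin 0,0,0
L1 α=1/3: [173/3, 23, 208/3]
L2 α=1/4: [71, 115/4, 92]
L3 α=4/7: [1193/7, 335/4, 816/7]
L4 α=1/2: [1118/7, 463/8, 772/7]
L5 α=7/8: [10575/56, 3151/64, 3375/28]
rounded: [189, 49, 121]


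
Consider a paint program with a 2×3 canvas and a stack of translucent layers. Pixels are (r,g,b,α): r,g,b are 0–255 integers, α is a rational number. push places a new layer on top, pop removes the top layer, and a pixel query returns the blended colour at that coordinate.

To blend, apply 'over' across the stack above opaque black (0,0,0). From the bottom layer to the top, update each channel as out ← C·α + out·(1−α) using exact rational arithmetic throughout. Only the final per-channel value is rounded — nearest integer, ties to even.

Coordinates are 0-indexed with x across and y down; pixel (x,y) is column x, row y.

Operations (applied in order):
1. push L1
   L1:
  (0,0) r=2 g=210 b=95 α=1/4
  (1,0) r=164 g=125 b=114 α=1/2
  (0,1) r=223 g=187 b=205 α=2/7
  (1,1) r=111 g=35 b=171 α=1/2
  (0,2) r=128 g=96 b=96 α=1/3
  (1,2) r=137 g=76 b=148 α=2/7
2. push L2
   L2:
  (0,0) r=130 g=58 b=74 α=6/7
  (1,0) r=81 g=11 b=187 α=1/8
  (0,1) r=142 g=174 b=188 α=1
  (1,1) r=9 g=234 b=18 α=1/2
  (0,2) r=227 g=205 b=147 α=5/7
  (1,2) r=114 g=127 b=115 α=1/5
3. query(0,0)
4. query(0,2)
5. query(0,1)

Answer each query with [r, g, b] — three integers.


(0,0) stack=L1,L2; from [0,0,0]:
+L1 (α=1/4) → [1/2, 105/2, 95/4]
+L2 (α=6/7) → [223/2, 801/14, 1871/28]
= [112, 57, 67]

query (0,2) [L1,L2] — begin 0,0,0
+L1 (α=1/3) → [128/3, 32, 32]
+L2 (α=5/7) → [523/3, 1089/7, 799/7]
= [174, 156, 114]

query (0,1) [L1,L2] — begin 0,0,0
+L1 (α=2/7) → [446/7, 374/7, 410/7]
+L2 (α=1) → [142, 174, 188]
rounded: [142, 174, 188]


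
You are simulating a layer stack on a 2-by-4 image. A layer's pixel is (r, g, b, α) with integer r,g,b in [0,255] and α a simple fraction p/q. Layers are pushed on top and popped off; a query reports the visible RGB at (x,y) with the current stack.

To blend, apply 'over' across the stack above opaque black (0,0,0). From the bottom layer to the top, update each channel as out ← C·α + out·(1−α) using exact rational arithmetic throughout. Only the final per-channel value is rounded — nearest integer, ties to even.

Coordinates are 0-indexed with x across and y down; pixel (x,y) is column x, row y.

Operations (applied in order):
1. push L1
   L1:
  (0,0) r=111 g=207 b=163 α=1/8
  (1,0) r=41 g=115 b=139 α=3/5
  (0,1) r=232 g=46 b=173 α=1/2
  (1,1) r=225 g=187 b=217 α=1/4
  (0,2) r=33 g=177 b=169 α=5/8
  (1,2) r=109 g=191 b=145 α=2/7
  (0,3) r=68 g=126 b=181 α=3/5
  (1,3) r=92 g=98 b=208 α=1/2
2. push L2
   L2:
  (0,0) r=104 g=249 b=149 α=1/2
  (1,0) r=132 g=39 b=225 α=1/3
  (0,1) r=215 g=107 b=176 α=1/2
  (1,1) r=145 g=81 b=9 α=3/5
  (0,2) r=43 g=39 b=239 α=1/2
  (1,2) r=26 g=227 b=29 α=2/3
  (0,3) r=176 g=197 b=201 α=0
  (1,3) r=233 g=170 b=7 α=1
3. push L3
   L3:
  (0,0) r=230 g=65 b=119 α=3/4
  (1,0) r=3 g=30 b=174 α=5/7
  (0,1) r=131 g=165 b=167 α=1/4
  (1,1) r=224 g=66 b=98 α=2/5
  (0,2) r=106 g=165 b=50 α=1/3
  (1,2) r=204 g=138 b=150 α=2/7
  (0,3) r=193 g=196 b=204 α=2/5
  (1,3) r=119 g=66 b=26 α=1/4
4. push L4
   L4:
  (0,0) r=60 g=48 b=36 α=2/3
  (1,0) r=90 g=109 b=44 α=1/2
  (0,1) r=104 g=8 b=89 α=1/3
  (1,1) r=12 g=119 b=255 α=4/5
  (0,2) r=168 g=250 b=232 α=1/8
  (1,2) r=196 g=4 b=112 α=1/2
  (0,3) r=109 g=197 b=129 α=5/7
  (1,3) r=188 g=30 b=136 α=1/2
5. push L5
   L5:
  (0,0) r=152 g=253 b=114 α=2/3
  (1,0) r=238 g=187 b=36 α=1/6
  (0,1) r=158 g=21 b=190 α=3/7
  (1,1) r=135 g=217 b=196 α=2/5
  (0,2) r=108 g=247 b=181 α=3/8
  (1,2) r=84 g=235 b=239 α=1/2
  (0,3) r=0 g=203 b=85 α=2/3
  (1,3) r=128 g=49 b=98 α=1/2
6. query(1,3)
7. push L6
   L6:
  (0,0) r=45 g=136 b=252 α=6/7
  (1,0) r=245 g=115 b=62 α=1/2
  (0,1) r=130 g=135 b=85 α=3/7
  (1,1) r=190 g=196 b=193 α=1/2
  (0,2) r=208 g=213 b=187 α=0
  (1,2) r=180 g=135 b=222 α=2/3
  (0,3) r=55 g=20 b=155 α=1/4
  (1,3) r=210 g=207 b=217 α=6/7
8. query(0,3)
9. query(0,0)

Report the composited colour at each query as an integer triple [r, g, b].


query (1,3) [L1,L2,L3,L4,L5] — begin 0,0,0
after L1 α=1/2: [46, 49, 104]
after L2 α=1: [233, 170, 7]
after L3 α=1/4: [409/2, 144, 47/4]
after L4 α=1/2: [785/4, 87, 591/8]
after L5 α=1/2: [1297/8, 68, 1375/16]
rounded: [162, 68, 86]

(0,3) stack=L1,L2,L3,L4,L5,L6; from [0,0,0]:
+L1 (α=3/5) → [204/5, 378/5, 543/5]
+L2 (α=0) → [204/5, 378/5, 543/5]
+L3 (α=2/5) → [2542/25, 3094/25, 3669/25]
+L4 (α=5/7) → [18709/175, 30813/175, 23463/175]
+L5 (α=2/3) → [18709/525, 101863/525, 53213/525]
+L6 (α=1/4) → [14167/350, 105363/700, 40169/350]
rounded: [40, 151, 115]

query (0,0) [L1,L2,L3,L4,L5,L6] — begin 0,0,0
after L1 α=1/8: [111/8, 207/8, 163/8]
after L2 α=1/2: [943/16, 2199/16, 1355/16]
after L3 α=3/4: [11983/64, 5319/64, 7067/64]
after L4 α=2/3: [19663/192, 3821/64, 11675/192]
after L5 α=2/3: [78031/576, 36205/192, 55451/576]
after L6 α=6/7: [233551/4032, 192877/1344, 926363/4032]
= [58, 144, 230]


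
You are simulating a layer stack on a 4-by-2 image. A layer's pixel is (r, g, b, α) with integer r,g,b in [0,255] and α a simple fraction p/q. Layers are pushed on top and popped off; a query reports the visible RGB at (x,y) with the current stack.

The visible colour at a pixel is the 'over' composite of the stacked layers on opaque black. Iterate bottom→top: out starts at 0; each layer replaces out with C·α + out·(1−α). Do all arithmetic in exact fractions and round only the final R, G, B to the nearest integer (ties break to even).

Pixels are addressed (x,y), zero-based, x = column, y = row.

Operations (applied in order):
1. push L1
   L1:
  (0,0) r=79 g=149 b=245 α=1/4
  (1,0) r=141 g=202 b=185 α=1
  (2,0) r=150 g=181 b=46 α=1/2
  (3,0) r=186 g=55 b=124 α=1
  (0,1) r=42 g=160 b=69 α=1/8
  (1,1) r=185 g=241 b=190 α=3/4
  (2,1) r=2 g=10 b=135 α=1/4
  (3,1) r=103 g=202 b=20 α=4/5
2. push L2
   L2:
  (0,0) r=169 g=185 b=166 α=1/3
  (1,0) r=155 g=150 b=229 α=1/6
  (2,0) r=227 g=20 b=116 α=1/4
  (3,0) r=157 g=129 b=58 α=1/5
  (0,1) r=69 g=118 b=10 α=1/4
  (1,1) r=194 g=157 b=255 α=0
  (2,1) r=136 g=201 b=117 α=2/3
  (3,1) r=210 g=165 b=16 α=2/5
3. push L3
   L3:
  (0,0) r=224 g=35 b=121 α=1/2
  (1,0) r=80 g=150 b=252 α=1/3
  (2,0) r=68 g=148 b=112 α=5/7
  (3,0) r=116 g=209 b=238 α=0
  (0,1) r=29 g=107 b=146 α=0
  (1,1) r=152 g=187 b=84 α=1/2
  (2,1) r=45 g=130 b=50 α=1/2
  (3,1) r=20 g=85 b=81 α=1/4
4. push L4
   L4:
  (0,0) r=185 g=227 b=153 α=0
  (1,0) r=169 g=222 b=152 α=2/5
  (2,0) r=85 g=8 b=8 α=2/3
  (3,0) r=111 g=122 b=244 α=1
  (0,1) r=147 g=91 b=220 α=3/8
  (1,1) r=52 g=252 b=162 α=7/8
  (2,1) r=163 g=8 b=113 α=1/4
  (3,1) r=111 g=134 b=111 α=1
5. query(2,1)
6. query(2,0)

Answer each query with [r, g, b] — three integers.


query (2,1) [L1,L2,L3,L4] — begin 0,0,0
L1 α=1/4: [1/2, 5/2, 135/4]
L2 α=2/3: [545/6, 809/6, 357/4]
L3 α=1/2: [815/12, 1589/12, 557/8]
L4 α=1/4: [1467/16, 1621/16, 2575/32]
→ [92, 101, 80]

(2,0) stack=L1,L2,L3,L4; from [0,0,0]:
after L1 α=1/2: [75, 181/2, 23]
after L2 α=1/4: [113, 583/8, 185/4]
after L3 α=5/7: [566/7, 3543/28, 1305/14]
after L4 α=2/3: [1756/21, 3991/84, 1529/42]
→ [84, 48, 36]


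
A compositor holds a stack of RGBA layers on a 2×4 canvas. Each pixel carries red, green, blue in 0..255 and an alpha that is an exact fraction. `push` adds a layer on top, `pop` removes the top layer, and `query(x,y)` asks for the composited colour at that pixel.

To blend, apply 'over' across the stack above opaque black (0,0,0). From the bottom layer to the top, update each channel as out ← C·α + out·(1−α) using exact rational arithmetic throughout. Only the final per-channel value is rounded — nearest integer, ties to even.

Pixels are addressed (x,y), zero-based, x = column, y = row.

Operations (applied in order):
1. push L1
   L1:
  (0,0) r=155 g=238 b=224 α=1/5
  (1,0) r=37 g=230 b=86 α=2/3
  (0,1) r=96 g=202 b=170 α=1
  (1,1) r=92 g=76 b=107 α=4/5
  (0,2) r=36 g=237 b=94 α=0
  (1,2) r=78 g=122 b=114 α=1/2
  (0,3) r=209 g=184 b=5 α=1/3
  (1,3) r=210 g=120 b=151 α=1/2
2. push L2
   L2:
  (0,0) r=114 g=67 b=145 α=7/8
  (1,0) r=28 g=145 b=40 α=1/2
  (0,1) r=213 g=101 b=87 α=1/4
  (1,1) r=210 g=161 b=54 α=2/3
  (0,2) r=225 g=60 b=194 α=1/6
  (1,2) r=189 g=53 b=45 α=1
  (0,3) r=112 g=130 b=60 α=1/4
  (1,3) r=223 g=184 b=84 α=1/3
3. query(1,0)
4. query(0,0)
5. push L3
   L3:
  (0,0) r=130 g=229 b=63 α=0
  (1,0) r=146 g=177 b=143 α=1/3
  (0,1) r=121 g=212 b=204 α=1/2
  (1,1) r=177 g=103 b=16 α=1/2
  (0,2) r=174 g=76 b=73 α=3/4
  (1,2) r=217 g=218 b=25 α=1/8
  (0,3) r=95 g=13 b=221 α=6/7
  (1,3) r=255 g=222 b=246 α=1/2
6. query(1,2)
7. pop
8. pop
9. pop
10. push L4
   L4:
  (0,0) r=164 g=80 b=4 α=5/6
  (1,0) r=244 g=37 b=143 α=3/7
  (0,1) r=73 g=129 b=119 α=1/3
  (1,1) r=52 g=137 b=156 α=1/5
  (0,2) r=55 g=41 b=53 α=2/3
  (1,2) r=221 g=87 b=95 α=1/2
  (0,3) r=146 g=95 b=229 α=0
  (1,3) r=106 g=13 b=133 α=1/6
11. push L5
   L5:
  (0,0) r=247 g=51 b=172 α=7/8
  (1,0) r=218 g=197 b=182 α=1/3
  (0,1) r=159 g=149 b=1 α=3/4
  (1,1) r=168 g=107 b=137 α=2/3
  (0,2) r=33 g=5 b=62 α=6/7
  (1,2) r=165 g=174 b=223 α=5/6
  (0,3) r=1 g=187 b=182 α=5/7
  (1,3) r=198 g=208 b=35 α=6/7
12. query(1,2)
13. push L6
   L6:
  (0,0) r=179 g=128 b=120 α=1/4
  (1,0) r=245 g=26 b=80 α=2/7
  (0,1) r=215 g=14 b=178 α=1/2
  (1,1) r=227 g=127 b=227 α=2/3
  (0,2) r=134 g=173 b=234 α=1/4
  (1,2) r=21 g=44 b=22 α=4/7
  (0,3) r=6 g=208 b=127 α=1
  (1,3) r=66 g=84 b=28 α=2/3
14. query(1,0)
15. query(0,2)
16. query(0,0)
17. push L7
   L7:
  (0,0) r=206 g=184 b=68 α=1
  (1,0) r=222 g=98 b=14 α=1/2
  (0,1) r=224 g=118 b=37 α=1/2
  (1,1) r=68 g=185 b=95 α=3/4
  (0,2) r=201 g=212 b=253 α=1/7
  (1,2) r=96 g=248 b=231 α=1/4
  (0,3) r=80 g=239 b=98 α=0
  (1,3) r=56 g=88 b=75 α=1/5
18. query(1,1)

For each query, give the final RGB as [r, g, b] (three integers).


query (1,0) [L1,L2] — begin 0,0,0
+L1 (α=2/3) → [74/3, 460/3, 172/3]
+L2 (α=1/2) → [79/3, 895/6, 146/3]
rounded: [26, 149, 49]

at x=0,y=0 over L1,L2:
L1 α=1/5: [31, 238/5, 224/5]
L2 α=7/8: [829/8, 2583/40, 5299/40]
rounded: [104, 65, 132]

query (1,2) [L1,L2,L3] — begin 0,0,0
L1 α=1/2: [39, 61, 57]
L2 α=1: [189, 53, 45]
L3 α=1/8: [385/2, 589/8, 85/2]
= [192, 74, 42]

at x=1,y=2 over L4,L5:
after L4 α=1/2: [221/2, 87/2, 95/2]
after L5 α=5/6: [1871/12, 609/4, 775/4]
= [156, 152, 194]

(1,0) stack=L4,L5,L6; from [0,0,0]:
after L4 α=3/7: [732/7, 111/7, 429/7]
after L5 α=1/3: [2990/21, 1601/21, 2132/21]
after L6 α=2/7: [25240/147, 9097/147, 14020/147]
rounded: [172, 62, 95]

query (0,2) [L4,L5,L6] — begin 0,0,0
+L4 (α=2/3) → [110/3, 82/3, 106/3]
+L5 (α=6/7) → [704/21, 172/21, 1222/21]
+L6 (α=1/4) → [821/14, 1383/28, 715/7]
→ [59, 49, 102]

query (0,0) [L4,L5,L6] — begin 0,0,0
+L4 (α=5/6) → [410/3, 200/3, 10/3]
+L5 (α=7/8) → [5597/24, 1271/24, 1811/12]
+L6 (α=1/4) → [7029/32, 2295/32, 2291/16]
→ [220, 72, 143]

(1,1) stack=L4,L5,L6,L7; from [0,0,0]:
L4 α=1/5: [52/5, 137/5, 156/5]
L5 α=2/3: [1732/15, 1207/15, 1526/15]
L6 α=2/3: [8542/45, 5017/45, 8336/45]
L7 α=3/4: [8861/90, 7498/45, 21161/180]
rounded: [98, 167, 118]


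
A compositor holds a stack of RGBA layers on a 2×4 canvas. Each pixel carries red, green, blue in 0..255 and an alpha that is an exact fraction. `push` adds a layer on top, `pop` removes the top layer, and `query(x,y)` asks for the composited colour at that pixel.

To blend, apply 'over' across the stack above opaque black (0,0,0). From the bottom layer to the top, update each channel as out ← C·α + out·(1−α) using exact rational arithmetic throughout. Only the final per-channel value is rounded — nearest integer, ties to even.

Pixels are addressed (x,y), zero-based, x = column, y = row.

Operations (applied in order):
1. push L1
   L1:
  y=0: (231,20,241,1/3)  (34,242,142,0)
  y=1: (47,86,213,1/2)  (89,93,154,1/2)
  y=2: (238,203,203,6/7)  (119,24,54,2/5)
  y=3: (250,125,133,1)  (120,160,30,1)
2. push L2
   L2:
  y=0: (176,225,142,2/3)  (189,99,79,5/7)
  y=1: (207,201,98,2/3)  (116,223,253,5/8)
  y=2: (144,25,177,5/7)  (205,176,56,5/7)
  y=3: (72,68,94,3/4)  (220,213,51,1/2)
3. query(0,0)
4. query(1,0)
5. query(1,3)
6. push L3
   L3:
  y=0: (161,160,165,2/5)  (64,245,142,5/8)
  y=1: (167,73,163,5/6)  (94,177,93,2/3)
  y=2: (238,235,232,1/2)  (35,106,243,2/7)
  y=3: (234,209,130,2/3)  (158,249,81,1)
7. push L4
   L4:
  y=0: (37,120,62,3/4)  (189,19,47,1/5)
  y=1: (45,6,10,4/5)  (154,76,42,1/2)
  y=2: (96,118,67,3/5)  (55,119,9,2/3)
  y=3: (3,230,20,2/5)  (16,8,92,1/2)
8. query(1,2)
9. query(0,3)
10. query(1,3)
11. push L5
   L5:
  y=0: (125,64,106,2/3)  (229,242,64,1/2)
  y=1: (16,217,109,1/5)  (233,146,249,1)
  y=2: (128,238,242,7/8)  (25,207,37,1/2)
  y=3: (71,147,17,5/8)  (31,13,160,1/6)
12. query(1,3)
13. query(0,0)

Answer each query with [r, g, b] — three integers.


query (0,0) [L1,L2] — begin 0,0,0
+L1 (α=1/3) → [77, 20/3, 241/3]
+L2 (α=2/3) → [143, 1370/9, 1093/9]
→ [143, 152, 121]

(1,0) stack=L1,L2; from [0,0,0]:
after L1 α=0: [0, 0, 0]
after L2 α=5/7: [135, 495/7, 395/7]
rounded: [135, 71, 56]

at x=1,y=3 over L1,L2:
+L1 (α=1) → [120, 160, 30]
+L2 (α=1/2) → [170, 373/2, 81/2]
= [170, 186, 40]

at x=1,y=2 over L1,L2,L3,L4:
after L1 α=2/5: [238/5, 48/5, 108/5]
after L2 α=5/7: [5601/35, 4496/35, 1616/35]
after L3 α=2/7: [6091/49, 5980/49, 5018/49]
after L4 α=2/3: [3827/49, 17642/147, 5900/147]
rounded: [78, 120, 40]

at x=0,y=3 over L1,L2,L3,L4:
L1 α=1: [250, 125, 133]
L2 α=3/4: [233/2, 329/4, 415/4]
L3 α=2/3: [1169/6, 667/4, 485/4]
L4 α=2/5: [1181/10, 3841/20, 323/4]
= [118, 192, 81]

at x=1,y=3 over L1,L2,L3,L4:
after L1 α=1: [120, 160, 30]
after L2 α=1/2: [170, 373/2, 81/2]
after L3 α=1: [158, 249, 81]
after L4 α=1/2: [87, 257/2, 173/2]
rounded: [87, 128, 86]

query (1,3) [L1,L2,L3,L4,L5] — begin 0,0,0
L1 α=1: [120, 160, 30]
L2 α=1/2: [170, 373/2, 81/2]
L3 α=1: [158, 249, 81]
L4 α=1/2: [87, 257/2, 173/2]
L5 α=1/6: [233/3, 437/4, 395/4]
→ [78, 109, 99]

at x=0,y=0 over L1,L2,L3,L4,L5:
L1 α=1/3: [77, 20/3, 241/3]
L2 α=2/3: [143, 1370/9, 1093/9]
L3 α=2/5: [751/5, 466/3, 2083/15]
L4 α=3/4: [653/10, 773/6, 4873/60]
L5 α=2/3: [1051/10, 1541/18, 17593/180]
→ [105, 86, 98]


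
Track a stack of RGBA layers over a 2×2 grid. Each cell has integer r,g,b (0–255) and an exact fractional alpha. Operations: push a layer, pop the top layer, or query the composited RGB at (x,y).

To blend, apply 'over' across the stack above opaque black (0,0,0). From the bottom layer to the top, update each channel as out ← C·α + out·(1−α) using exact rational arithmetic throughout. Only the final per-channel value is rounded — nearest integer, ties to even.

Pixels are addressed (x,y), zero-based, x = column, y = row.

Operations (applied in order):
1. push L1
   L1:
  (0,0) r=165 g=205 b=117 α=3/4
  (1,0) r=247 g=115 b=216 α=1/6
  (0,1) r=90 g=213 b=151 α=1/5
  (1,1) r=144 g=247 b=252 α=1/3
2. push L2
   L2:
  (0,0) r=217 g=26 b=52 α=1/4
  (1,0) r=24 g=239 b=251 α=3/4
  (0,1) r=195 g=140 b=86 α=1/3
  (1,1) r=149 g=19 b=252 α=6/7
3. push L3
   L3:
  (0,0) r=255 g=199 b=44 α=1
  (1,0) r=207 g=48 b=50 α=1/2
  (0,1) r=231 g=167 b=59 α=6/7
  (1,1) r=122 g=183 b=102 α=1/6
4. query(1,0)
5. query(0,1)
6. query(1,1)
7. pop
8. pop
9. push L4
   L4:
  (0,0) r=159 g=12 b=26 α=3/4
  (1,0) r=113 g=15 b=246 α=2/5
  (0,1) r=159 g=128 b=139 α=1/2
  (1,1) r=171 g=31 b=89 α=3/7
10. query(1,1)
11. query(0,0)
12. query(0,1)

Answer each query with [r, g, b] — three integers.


query (1,0) [L1,L2,L3] — begin 0,0,0
after L1 α=1/6: [247/6, 115/6, 36]
after L2 α=3/4: [679/24, 4417/24, 789/4]
after L3 α=1/2: [5647/48, 5569/48, 989/8]
→ [118, 116, 124]

(0,1) stack=L1,L2,L3; from [0,0,0]:
after L1 α=1/5: [18, 213/5, 151/5]
after L2 α=1/3: [77, 1126/15, 244/5]
after L3 α=6/7: [209, 2308/15, 2014/35]
→ [209, 154, 58]

at x=1,y=1 over L1,L2,L3:
L1 α=1/3: [48, 247/3, 84]
L2 α=6/7: [942/7, 589/21, 228]
L3 α=1/6: [2782/21, 3394/63, 207]
rounded: [132, 54, 207]

at x=1,y=1 over L1,L4:
+L1 (α=1/3) → [48, 247/3, 84]
+L4 (α=3/7) → [705/7, 181/3, 603/7]
→ [101, 60, 86]

query (0,0) [L1,L4] — begin 0,0,0
L1 α=3/4: [495/4, 615/4, 351/4]
L4 α=3/4: [2403/16, 759/16, 663/16]
rounded: [150, 47, 41]

at x=0,y=1 over L1,L4:
+L1 (α=1/5) → [18, 213/5, 151/5]
+L4 (α=1/2) → [177/2, 853/10, 423/5]
= [88, 85, 85]


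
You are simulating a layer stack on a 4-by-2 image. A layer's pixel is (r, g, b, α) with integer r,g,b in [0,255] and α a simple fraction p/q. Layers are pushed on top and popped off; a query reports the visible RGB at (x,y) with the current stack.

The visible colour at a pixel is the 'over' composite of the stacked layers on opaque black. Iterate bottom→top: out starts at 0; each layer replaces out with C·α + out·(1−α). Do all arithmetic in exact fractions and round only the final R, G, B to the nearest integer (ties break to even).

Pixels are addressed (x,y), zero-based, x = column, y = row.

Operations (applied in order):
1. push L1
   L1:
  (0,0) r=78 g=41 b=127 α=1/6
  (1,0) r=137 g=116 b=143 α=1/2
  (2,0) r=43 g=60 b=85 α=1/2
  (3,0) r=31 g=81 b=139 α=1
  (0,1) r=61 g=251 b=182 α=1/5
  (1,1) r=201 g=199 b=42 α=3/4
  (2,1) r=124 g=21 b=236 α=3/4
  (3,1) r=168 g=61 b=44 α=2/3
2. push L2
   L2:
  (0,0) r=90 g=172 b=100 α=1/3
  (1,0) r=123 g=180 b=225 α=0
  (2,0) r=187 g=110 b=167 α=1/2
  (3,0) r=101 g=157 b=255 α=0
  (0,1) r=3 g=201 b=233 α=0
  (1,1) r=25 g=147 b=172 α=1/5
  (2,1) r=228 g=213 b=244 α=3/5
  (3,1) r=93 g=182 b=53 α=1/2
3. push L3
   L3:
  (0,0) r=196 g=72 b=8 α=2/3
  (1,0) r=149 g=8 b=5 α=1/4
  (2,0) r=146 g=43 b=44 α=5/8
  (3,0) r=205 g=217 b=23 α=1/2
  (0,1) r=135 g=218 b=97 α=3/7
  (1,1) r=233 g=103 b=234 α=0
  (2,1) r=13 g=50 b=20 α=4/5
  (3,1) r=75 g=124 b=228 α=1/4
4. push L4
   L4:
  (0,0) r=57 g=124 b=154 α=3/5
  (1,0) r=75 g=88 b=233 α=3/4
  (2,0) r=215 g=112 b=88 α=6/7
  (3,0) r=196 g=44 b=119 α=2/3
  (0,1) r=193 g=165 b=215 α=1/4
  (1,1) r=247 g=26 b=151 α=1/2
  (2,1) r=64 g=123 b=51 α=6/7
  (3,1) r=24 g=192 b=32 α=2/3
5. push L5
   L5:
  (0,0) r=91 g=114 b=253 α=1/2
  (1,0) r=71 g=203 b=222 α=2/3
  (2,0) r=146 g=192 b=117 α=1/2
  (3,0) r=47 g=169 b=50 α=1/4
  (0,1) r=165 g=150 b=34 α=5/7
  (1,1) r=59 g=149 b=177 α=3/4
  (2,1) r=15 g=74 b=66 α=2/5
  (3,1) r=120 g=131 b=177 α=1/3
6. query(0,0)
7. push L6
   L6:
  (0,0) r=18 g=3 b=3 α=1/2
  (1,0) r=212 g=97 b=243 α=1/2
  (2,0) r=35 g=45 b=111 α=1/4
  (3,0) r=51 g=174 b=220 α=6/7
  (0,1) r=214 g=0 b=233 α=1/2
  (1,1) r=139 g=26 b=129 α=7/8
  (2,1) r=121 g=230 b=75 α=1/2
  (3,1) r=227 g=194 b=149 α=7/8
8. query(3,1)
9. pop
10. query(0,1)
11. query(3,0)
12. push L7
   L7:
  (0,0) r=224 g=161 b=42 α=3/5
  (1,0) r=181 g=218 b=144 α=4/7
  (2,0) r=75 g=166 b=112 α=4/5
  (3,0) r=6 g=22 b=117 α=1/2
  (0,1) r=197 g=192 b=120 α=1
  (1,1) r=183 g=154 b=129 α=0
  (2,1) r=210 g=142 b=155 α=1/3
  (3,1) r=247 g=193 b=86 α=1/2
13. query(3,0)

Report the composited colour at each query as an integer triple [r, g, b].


(0,0) stack=L1,L2,L3,L4,L5; from [0,0,0]:
L1 α=1/6: [13, 41/6, 127/6]
L2 α=1/3: [116/3, 557/9, 427/9]
L3 α=2/3: [1292/9, 1853/27, 571/27]
L4 α=3/5: [4123/45, 2750/27, 13616/135]
L5 α=1/2: [4109/45, 2914/27, 47771/270]
rounded: [91, 108, 177]

at x=3,y=1 over L1,L2,L3,L4,L5,L6:
L1 α=2/3: [112, 122/3, 88/3]
L2 α=1/2: [205/2, 334/3, 247/6]
L3 α=1/4: [765/8, 229/2, 703/8]
L4 α=2/3: [383/8, 997/6, 405/8]
L5 α=1/3: [863/12, 1390/9, 371/4]
L6 α=7/8: [19931/96, 3403/18, 4543/32]
rounded: [208, 189, 142]

query (0,1) [L1,L2,L3,L4,L5] — begin 0,0,0
L1 α=1/5: [61/5, 251/5, 182/5]
L2 α=0: [61/5, 251/5, 182/5]
L3 α=3/7: [2269/35, 4274/35, 2183/35]
L4 α=1/4: [6781/70, 18597/140, 7037/70]
L5 α=5/7: [35656/245, 71097/490, 12987/245]
rounded: [146, 145, 53]

(3,0) stack=L1,L2,L3,L4,L5; from [0,0,0]:
L1 α=1: [31, 81, 139]
L2 α=0: [31, 81, 139]
L3 α=1/2: [118, 149, 81]
L4 α=2/3: [170, 79, 319/3]
L5 α=1/4: [557/4, 203/2, 369/4]
rounded: [139, 102, 92]

(3,0) stack=L1,L2,L3,L4,L5,L7; from [0,0,0]:
L1 α=1: [31, 81, 139]
L2 α=0: [31, 81, 139]
L3 α=1/2: [118, 149, 81]
L4 α=2/3: [170, 79, 319/3]
L5 α=1/4: [557/4, 203/2, 369/4]
L7 α=1/2: [581/8, 247/4, 837/8]
→ [73, 62, 105]


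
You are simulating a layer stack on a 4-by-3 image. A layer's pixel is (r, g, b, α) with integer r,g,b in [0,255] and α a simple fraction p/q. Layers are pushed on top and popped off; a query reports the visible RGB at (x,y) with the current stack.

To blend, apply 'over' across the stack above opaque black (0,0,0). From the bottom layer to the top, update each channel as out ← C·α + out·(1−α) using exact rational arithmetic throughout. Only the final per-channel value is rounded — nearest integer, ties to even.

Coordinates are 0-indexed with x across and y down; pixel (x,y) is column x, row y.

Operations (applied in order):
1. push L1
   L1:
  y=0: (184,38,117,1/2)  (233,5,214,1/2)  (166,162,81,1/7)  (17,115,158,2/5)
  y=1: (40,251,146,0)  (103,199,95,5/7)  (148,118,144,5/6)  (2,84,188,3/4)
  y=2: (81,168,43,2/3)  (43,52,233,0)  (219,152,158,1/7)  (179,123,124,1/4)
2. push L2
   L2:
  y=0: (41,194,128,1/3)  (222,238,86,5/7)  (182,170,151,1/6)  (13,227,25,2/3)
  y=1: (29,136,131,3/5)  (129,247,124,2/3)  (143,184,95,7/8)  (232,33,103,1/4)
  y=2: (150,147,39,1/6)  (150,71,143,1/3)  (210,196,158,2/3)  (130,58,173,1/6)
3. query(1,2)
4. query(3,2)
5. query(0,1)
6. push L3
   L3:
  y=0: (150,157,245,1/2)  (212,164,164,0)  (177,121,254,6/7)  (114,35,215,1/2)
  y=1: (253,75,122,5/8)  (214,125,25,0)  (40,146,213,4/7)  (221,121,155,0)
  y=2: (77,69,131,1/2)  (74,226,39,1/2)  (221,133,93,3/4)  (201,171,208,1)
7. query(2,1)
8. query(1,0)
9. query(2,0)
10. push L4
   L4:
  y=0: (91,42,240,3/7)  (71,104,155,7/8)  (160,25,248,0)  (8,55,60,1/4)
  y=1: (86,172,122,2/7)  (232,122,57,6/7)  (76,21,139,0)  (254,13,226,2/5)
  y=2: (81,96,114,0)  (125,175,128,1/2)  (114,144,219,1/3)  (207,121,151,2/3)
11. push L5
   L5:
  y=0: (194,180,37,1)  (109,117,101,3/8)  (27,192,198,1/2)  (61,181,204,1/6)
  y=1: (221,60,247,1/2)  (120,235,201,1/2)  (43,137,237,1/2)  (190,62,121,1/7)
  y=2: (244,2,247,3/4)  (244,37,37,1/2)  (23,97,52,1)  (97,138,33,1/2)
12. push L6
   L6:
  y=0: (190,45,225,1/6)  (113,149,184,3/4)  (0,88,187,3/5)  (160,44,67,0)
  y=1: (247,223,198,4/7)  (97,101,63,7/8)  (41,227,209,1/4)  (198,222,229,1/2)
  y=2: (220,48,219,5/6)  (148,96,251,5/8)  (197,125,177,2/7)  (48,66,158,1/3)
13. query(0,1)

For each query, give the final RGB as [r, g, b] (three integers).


at x=1,y=2 over L1,L2:
+L1 (α=0) → [0, 0, 0]
+L2 (α=1/3) → [50, 71/3, 143/3]
rounded: [50, 24, 48]

at x=3,y=2 over L1,L2:
L1 α=1/4: [179/4, 123/4, 31]
L2 α=1/6: [1415/24, 847/24, 164/3]
rounded: [59, 35, 55]

at x=0,y=1 over L1,L2:
+L1 (α=0) → [0, 0, 0]
+L2 (α=3/5) → [87/5, 408/5, 393/5]
→ [17, 82, 79]

(2,1) stack=L1,L2,L3; from [0,0,0]:
+L1 (α=5/6) → [370/3, 295/3, 120]
+L2 (α=7/8) → [3373/24, 4159/24, 785/8]
+L3 (α=4/7) → [4653/56, 8831/56, 9171/56]
→ [83, 158, 164]

query (1,0) [L1,L2,L3] — begin 0,0,0
+L1 (α=1/2) → [233/2, 5/2, 107]
+L2 (α=5/7) → [1343/7, 1195/7, 92]
+L3 (α=0) → [1343/7, 1195/7, 92]
rounded: [192, 171, 92]

query (2,0) [L1,L2,L3] — begin 0,0,0
+L1 (α=1/7) → [166/7, 162/7, 81/7]
+L2 (α=1/6) → [1052/21, 1000/21, 731/21]
+L3 (α=6/7) → [23354/147, 16246/147, 32735/147]
= [159, 111, 223]

at x=0,y=1 over L1,L2,L3,L4,L5,L6:
after L1 α=0: [0, 0, 0]
after L2 α=3/5: [87/5, 408/5, 393/5]
after L3 α=5/8: [3293/20, 3099/40, 4229/40]
after L4 α=2/7: [3981/28, 5851/56, 883/8]
after L5 α=1/2: [10169/56, 9211/112, 2859/16]
after L6 α=4/7: [85835/392, 127537/784, 21249/112]
rounded: [219, 163, 190]


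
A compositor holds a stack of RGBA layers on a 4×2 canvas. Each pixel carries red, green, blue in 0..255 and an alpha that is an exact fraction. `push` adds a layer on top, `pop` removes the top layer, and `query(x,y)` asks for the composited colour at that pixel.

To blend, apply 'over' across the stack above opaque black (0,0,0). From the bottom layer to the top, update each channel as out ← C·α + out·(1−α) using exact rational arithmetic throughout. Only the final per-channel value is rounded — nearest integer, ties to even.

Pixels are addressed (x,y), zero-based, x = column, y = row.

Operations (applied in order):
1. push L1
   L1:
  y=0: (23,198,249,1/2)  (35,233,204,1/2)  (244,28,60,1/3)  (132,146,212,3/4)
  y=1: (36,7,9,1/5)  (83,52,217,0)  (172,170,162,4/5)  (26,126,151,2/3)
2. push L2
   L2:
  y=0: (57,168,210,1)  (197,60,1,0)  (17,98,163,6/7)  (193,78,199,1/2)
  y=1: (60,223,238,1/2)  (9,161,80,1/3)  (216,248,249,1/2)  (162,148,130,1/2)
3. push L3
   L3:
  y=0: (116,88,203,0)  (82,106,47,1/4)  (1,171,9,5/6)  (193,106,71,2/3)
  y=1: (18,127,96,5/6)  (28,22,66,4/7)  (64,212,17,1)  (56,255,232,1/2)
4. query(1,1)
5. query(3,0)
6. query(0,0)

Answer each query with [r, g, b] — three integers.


at x=1,y=1 over L1,L2,L3:
L1 α=0: [0, 0, 0]
L2 α=1/3: [3, 161/3, 80/3]
L3 α=4/7: [121/7, 249/7, 344/7]
rounded: [17, 36, 49]

(3,0) stack=L1,L2,L3; from [0,0,0]:
L1 α=3/4: [99, 219/2, 159]
L2 α=1/2: [146, 375/4, 179]
L3 α=2/3: [532/3, 1223/12, 107]
→ [177, 102, 107]

query (0,0) [L1,L2,L3] — begin 0,0,0
+L1 (α=1/2) → [23/2, 99, 249/2]
+L2 (α=1) → [57, 168, 210]
+L3 (α=0) → [57, 168, 210]
= [57, 168, 210]


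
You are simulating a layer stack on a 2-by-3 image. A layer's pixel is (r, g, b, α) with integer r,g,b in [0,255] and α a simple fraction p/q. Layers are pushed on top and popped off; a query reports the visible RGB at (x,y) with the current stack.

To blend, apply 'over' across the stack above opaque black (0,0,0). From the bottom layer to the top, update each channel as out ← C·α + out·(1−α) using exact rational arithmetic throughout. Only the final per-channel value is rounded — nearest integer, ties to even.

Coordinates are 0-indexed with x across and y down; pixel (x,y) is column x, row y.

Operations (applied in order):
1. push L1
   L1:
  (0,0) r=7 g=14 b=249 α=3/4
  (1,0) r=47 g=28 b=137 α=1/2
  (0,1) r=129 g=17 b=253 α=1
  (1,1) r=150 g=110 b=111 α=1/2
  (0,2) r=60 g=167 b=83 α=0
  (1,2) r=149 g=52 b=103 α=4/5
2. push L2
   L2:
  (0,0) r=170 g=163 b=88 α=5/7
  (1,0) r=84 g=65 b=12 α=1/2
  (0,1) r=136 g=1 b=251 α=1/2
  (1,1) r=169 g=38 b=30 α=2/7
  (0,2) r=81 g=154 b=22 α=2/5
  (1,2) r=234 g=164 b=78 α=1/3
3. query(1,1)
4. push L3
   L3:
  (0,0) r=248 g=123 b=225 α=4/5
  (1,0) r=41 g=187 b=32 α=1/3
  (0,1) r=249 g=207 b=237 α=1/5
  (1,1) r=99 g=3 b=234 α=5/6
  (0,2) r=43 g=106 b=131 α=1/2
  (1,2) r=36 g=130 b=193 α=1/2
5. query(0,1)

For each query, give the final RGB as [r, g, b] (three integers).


query (1,1) [L1,L2] — begin 0,0,0
+L1 (α=1/2) → [75, 55, 111/2]
+L2 (α=2/7) → [713/7, 351/7, 675/14]
rounded: [102, 50, 48]

query (0,1) [L1,L2,L3] — begin 0,0,0
L1 α=1: [129, 17, 253]
L2 α=1/2: [265/2, 9, 252]
L3 α=1/5: [779/5, 243/5, 249]
rounded: [156, 49, 249]
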